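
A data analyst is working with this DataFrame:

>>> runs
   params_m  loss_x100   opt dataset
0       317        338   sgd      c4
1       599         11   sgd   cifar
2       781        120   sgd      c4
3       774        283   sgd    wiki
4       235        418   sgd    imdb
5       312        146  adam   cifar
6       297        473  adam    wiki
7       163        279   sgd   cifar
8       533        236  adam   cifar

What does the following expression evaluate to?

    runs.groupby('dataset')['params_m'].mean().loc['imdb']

235.0

group by dataset, mean of params_m:
dataset
c4       549.00
cifar    401.75
imdb     235.00
wiki     535.50
Name: params_m, dtype: float64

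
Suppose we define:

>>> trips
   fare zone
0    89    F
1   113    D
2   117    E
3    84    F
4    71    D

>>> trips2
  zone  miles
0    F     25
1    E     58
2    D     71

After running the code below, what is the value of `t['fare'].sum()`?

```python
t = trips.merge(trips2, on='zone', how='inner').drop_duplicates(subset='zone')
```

merge on 'zone' (how='inner') → 5 rows:
   fare zone  miles
0    89    F     25
1   113    D     71
2   117    E     58
3    84    F     25
4    71    D     71
drop duplicate zone (keep=first):
   fare zone  miles
0    89    F     25
1   113    D     71
2   117    E     58

319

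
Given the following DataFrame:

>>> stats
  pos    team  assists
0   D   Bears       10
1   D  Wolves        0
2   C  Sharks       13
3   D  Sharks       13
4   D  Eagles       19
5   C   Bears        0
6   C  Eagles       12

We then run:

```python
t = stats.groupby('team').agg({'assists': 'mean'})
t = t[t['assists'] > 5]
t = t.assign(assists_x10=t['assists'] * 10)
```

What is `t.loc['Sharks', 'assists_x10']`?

130.0

group by team, mean of assists:
        assists
team           
Bears       5.0
Eagles     15.5
Sharks     13.0
Wolves      0.0
filter rows where assists > 5:
        assists
team           
Eagles     15.5
Sharks     13.0
add column assists_x10 = t['assists'] * 10:
        assists  assists_x10
team                        
Eagles     15.5        155.0
Sharks     13.0        130.0
The value at row 'Sharks', column 'assists_x10' is 130.0.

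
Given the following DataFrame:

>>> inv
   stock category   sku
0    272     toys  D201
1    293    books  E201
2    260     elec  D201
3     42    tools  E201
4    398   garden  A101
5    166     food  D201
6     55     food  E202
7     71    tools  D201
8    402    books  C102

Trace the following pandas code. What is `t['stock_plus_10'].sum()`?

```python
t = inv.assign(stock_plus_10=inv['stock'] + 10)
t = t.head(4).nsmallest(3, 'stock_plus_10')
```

add column stock_plus_10 = inv['stock'] + 10:
   stock category   sku  stock_plus_10
0    272     toys  D201            282
1    293    books  E201            303
2    260     elec  D201            270
3     42    tools  E201             52
4    398   garden  A101            408
5    166     food  D201            176
6     55     food  E202             65
7     71    tools  D201             81
8    402    books  C102            412
take first 4 rows:
   stock category   sku  stock_plus_10
0    272     toys  D201            282
1    293    books  E201            303
2    260     elec  D201            270
3     42    tools  E201             52
take 3 rows with smallest stock_plus_10:
   stock category   sku  stock_plus_10
3     42    tools  E201             52
2    260     elec  D201            270
0    272     toys  D201            282
Taking the sum of column 'stock_plus_10' gives 604.

604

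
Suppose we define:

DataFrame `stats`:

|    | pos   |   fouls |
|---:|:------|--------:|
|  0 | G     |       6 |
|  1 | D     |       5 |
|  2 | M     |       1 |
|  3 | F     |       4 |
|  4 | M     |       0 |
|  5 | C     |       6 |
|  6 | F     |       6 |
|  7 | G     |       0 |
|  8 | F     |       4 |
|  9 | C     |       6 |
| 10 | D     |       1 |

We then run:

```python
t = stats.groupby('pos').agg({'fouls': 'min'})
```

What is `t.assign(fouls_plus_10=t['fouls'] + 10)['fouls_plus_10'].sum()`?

group by pos, min of fouls:
     fouls
pos       
C        6
D        1
F        4
G        0
M        0
add column fouls_plus_10 = t['fouls'] + 10:
     fouls  fouls_plus_10
pos                      
C        6             16
D        1             11
F        4             14
G        0             10
M        0             10
sum of column 'fouls_plus_10' → 61

61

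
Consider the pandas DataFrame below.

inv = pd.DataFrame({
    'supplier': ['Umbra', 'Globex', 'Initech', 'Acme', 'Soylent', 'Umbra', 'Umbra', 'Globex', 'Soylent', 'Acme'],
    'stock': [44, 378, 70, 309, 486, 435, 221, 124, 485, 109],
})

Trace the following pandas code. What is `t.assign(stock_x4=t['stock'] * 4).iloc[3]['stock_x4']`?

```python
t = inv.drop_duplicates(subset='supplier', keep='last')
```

1940

drop duplicate supplier (keep=last):
  supplier  stock
2  Initech     70
6    Umbra    221
7   Globex    124
8  Soylent    485
9     Acme    109
add column stock_x4 = t['stock'] * 4:
  supplier  stock  stock_x4
2  Initech     70       280
6    Umbra    221       884
7   Globex    124       496
8  Soylent    485      1940
9     Acme    109       436
So iloc[3]['stock_x4'] = 1940.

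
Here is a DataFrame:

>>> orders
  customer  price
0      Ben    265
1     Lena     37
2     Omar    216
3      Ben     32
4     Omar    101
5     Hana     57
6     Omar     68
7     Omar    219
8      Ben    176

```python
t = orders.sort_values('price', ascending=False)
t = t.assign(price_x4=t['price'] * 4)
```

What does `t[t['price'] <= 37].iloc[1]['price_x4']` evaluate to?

128

sort by price descending:
  customer  price
0      Ben    265
7     Omar    219
2     Omar    216
8      Ben    176
4     Omar    101
6     Omar     68
5     Hana     57
1     Lena     37
3      Ben     32
add column price_x4 = t['price'] * 4:
  customer  price  price_x4
0      Ben    265      1060
7     Omar    219       876
2     Omar    216       864
8      Ben    176       704
4     Omar    101       404
6     Omar     68       272
5     Hana     57       228
1     Lena     37       148
3      Ben     32       128
filter rows where price <= 37:
  customer  price  price_x4
1     Lena     37       148
3      Ben     32       128
The value at position 1, column 'price_x4' is 128.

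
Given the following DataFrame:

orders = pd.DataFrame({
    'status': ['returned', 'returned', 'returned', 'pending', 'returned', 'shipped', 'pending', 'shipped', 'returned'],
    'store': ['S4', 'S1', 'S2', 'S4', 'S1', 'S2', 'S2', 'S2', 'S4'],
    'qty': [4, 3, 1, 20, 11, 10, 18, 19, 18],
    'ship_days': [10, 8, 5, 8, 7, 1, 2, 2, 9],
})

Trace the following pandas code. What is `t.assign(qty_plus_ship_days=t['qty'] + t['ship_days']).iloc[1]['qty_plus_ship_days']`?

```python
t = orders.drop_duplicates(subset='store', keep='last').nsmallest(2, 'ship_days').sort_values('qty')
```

drop duplicate store (keep=last):
     status store  qty  ship_days
4  returned    S1   11          7
7   shipped    S2   19          2
8  returned    S4   18          9
take 2 rows with smallest ship_days:
     status store  qty  ship_days
7   shipped    S2   19          2
4  returned    S1   11          7
sort by qty:
     status store  qty  ship_days
4  returned    S1   11          7
7   shipped    S2   19          2
add column qty_plus_ship_days = t['qty'] + t['ship_days']:
     status store  qty  ship_days  qty_plus_ship_days
4  returned    S1   11          7                  18
7   shipped    S2   19          2                  21
Taking the value at position 1, column 'qty_plus_ship_days' gives 21.

21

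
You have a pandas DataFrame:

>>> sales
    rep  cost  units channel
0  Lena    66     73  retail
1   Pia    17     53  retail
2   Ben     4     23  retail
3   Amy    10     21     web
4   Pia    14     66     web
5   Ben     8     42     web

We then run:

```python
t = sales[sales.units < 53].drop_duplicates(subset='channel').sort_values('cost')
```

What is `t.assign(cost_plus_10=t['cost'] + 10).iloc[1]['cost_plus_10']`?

20

filter rows where units < 53:
   rep  cost  units channel
2  Ben     4     23  retail
3  Amy    10     21     web
5  Ben     8     42     web
drop duplicate channel (keep=first):
   rep  cost  units channel
2  Ben     4     23  retail
3  Amy    10     21     web
sort by cost:
   rep  cost  units channel
2  Ben     4     23  retail
3  Amy    10     21     web
add column cost_plus_10 = t['cost'] + 10:
   rep  cost  units channel  cost_plus_10
2  Ben     4     23  retail            14
3  Amy    10     21     web            20
Reading off the value at position 1, column 'cost_plus_10', we get 20.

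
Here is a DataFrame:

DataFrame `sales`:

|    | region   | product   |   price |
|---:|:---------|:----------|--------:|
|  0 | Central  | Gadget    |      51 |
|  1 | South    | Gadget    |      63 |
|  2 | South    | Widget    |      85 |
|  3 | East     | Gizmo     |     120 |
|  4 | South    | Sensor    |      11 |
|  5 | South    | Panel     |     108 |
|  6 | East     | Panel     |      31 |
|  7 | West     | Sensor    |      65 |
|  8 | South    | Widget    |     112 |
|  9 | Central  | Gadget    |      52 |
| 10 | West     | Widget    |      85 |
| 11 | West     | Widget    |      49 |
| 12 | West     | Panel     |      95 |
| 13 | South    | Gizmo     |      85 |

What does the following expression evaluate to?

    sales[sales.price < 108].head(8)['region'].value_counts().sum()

filter rows where price < 108:
     region product  price
0   Central  Gadget     51
1     South  Gadget     63
2     South  Widget     85
4     South  Sensor     11
6      East   Panel     31
7      West  Sensor     65
9   Central  Gadget     52
10     West  Widget     85
11     West  Widget     49
12     West   Panel     95
13    South   Gizmo     85
take first 8 rows:
     region product  price
0   Central  Gadget     51
1     South  Gadget     63
2     South  Widget     85
4     South  Sensor     11
6      East   Panel     31
7      West  Sensor     65
9   Central  Gadget     52
10     West  Widget     85
value_counts of region:
region
South      3
Central    2
West       2
East       1
Name: count, dtype: int64
Finally, sum of the resulting series = 8.

8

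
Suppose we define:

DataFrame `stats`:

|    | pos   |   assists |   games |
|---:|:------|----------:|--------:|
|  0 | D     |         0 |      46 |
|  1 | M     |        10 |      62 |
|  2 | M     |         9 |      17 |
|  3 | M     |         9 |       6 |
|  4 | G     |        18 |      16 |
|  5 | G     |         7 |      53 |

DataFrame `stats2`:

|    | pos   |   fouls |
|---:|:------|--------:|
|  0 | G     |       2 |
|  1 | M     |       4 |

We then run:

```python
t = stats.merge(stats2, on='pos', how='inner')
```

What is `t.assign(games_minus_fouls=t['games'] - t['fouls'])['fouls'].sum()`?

16

merge on 'pos' (how='inner') → 5 rows:
  pos  assists  games  fouls
0   M       10     62      4
1   M        9     17      4
2   M        9      6      4
3   G       18     16      2
4   G        7     53      2
add column games_minus_fouls = t['games'] - t['fouls']:
  pos  assists  games  fouls  games_minus_fouls
0   M       10     62      4                 58
1   M        9     17      4                 13
2   M        9      6      4                  2
3   G       18     16      2                 14
4   G        7     53      2                 51
Taking the sum of column 'fouls' gives 16.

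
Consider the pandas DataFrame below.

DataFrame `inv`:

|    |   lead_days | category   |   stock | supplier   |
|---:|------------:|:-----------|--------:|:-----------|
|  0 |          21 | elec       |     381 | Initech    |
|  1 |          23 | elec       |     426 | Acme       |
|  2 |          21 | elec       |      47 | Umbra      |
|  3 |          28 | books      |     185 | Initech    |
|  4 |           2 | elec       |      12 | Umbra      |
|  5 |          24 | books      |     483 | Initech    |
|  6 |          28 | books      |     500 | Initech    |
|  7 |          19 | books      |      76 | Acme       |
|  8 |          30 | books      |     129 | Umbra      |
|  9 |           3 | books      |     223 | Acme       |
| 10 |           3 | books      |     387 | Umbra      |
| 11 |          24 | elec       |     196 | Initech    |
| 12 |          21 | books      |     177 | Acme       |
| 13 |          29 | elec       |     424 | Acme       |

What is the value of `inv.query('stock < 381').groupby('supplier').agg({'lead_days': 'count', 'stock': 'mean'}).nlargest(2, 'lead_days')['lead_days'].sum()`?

filter rows where stock < 381:
    lead_days category  stock supplier
2          21     elec     47    Umbra
3          28    books    185  Initech
4           2     elec     12    Umbra
7          19    books     76     Acme
8          30    books    129    Umbra
9           3    books    223     Acme
11         24     elec    196  Initech
12         21    books    177     Acme
group by supplier: count(lead_days), mean(stock):
          lead_days       stock
supplier                       
Acme              3  158.666667
Initech           2  190.500000
Umbra             3   62.666667
take 2 rows with largest lead_days:
          lead_days       stock
supplier                       
Acme              3  158.666667
Umbra             3   62.666667
Then the sum of column 'lead_days': 6

6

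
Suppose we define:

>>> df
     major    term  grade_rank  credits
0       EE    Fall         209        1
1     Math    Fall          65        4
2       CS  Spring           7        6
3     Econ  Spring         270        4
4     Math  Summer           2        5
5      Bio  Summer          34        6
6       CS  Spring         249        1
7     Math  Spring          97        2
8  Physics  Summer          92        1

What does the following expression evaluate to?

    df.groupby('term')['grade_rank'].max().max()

group by term, max of grade_rank:
term
Fall      209
Spring    270
Summer     92
Name: grade_rank, dtype: int64
max of the resulting series → 270

270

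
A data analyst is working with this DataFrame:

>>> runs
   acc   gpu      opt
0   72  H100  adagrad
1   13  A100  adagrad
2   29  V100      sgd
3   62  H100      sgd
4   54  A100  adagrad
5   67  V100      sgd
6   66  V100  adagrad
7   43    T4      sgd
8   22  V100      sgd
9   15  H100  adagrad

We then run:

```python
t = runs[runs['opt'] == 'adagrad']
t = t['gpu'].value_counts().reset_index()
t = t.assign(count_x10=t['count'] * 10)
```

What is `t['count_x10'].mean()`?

16.6666666667

filter rows where opt == 'adagrad':
   acc   gpu      opt
0   72  H100  adagrad
1   13  A100  adagrad
4   54  A100  adagrad
6   66  V100  adagrad
9   15  H100  adagrad
value_counts of gpu:
gpu
H100    2
A100    2
V100    1
Name: count, dtype: int64
reset_index():
    gpu  count
0  H100      2
1  A100      2
2  V100      1
add column count_x10 = t['count'] * 10:
    gpu  count  count_x10
0  H100      2         20
1  A100      2         20
2  V100      1         10
Hence 16.6666666667.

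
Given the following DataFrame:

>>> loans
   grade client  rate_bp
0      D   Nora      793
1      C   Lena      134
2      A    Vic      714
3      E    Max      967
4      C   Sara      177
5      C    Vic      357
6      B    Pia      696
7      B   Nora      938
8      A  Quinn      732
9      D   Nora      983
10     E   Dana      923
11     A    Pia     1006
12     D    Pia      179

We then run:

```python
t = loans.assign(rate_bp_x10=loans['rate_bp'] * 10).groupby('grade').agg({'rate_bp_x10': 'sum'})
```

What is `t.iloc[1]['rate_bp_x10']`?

add column rate_bp_x10 = loans['rate_bp'] * 10:
   grade client  rate_bp  rate_bp_x10
0      D   Nora      793         7930
1      C   Lena      134         1340
2      A    Vic      714         7140
3      E    Max      967         9670
4      C   Sara      177         1770
5      C    Vic      357         3570
6      B    Pia      696         6960
7      B   Nora      938         9380
8      A  Quinn      732         7320
9      D   Nora      983         9830
10     E   Dana      923         9230
11     A    Pia     1006        10060
12     D    Pia      179         1790
group by grade, sum of rate_bp_x10:
       rate_bp_x10
grade             
A            24520
B            16340
C             6680
D            19550
E            18900
Taking the value at position 1, column 'rate_bp_x10' gives 16340.

16340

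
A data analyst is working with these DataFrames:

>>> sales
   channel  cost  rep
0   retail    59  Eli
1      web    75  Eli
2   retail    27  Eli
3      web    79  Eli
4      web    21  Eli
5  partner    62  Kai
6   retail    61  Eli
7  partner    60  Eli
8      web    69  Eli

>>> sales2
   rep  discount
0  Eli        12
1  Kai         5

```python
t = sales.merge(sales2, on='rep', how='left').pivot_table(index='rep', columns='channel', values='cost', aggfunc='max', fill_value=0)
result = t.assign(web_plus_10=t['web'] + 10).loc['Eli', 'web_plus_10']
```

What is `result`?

89

merge on 'rep' (how='left') → 9 rows:
   channel  cost  rep  discount
0   retail    59  Eli        12
1      web    75  Eli        12
2   retail    27  Eli        12
3      web    79  Eli        12
4      web    21  Eli        12
5  partner    62  Kai         5
6   retail    61  Eli        12
7  partner    60  Eli        12
8      web    69  Eli        12
pivot: rows=rep, cols=channel, max(cost):
channel  partner  retail  web
rep                          
Eli           60      61   79
Kai           62       0    0
add column web_plus_10 = t['web'] + 10:
channel  partner  retail  web  web_plus_10
rep                                       
Eli           60      61   79           89
Kai           62       0    0           10
So loc['Eli', 'web_plus_10'] = 89.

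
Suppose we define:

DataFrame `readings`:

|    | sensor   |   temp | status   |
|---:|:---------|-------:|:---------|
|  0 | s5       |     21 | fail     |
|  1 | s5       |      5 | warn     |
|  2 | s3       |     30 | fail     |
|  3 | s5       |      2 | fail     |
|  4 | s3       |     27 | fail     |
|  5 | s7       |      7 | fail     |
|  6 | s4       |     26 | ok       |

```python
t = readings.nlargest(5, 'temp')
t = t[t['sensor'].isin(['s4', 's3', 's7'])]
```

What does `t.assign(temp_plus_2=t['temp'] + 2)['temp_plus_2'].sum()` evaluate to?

98

take 5 rows with largest temp:
  sensor  temp status
2     s3    30   fail
4     s3    27   fail
6     s4    26     ok
0     s5    21   fail
5     s7     7   fail
filter rows where sensor in ['s4', 's3', 's7']:
  sensor  temp status
2     s3    30   fail
4     s3    27   fail
6     s4    26     ok
5     s7     7   fail
add column temp_plus_2 = t['temp'] + 2:
  sensor  temp status  temp_plus_2
2     s3    30   fail           32
4     s3    27   fail           29
6     s4    26     ok           28
5     s7     7   fail            9
Finally, sum of column 'temp_plus_2' = 98.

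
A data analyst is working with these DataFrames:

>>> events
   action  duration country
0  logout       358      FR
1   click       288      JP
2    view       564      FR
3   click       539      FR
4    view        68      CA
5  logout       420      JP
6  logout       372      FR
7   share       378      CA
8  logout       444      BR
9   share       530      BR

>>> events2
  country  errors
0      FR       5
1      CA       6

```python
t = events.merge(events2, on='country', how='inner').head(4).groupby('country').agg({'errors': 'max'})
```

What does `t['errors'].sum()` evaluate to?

11

merge on 'country' (how='inner') → 6 rows:
   action  duration country  errors
0  logout       358      FR       5
1    view       564      FR       5
2   click       539      FR       5
3    view        68      CA       6
4  logout       372      FR       5
5   share       378      CA       6
take first 4 rows:
   action  duration country  errors
0  logout       358      FR       5
1    view       564      FR       5
2   click       539      FR       5
3    view        68      CA       6
group by country, max of errors:
         errors
country        
CA            6
FR            5
Reading off the sum of column 'errors', we get 11.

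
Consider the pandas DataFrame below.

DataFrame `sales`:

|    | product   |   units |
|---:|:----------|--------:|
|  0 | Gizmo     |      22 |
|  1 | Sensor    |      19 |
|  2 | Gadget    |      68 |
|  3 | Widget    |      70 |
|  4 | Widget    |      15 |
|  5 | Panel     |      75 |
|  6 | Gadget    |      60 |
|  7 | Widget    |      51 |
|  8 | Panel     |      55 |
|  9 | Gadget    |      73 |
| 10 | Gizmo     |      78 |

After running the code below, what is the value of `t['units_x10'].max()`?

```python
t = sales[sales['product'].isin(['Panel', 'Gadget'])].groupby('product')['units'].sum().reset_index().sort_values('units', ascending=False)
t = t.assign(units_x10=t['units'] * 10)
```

filter rows where product in ['Panel', 'Gadget']:
  product  units
2  Gadget     68
5   Panel     75
6  Gadget     60
8   Panel     55
9  Gadget     73
group by product, sum of units:
product
Gadget    201
Panel     130
Name: units, dtype: int64
reset_index():
  product  units
0  Gadget    201
1   Panel    130
sort by units descending:
  product  units
0  Gadget    201
1   Panel    130
add column units_x10 = t['units'] * 10:
  product  units  units_x10
0  Gadget    201       2010
1   Panel    130       1300

2010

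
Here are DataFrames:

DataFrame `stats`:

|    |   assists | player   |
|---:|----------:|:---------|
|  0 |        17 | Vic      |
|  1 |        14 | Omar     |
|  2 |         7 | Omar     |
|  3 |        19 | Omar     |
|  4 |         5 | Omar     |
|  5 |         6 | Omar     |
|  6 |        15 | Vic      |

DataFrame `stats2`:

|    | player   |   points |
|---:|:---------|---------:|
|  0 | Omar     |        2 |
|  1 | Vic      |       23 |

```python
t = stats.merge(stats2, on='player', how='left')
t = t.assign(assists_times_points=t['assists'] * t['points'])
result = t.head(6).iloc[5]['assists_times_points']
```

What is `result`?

merge on 'player' (how='left') → 7 rows:
   assists player  points
0       17    Vic      23
1       14   Omar       2
2        7   Omar       2
3       19   Omar       2
4        5   Omar       2
5        6   Omar       2
6       15    Vic      23
add column assists_times_points = t['assists'] * t['points']:
   assists player  points  assists_times_points
0       17    Vic      23                   391
1       14   Omar       2                    28
2        7   Omar       2                    14
3       19   Omar       2                    38
4        5   Omar       2                    10
5        6   Omar       2                    12
6       15    Vic      23                   345
take first 6 rows:
   assists player  points  assists_times_points
0       17    Vic      23                   391
1       14   Omar       2                    28
2        7   Omar       2                    14
3       19   Omar       2                    38
4        5   Omar       2                    10
5        6   Omar       2                    12
Hence 12.

12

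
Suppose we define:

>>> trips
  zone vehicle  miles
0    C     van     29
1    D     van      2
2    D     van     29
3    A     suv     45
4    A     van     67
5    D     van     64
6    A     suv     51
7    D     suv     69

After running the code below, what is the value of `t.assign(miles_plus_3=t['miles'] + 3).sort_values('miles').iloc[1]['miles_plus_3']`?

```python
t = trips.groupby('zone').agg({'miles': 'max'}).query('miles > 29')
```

72

group by zone, max of miles:
      miles
zone       
A        67
C        29
D        69
filter rows where miles > 29:
      miles
zone       
A        67
D        69
add column miles_plus_3 = t['miles'] + 3:
      miles  miles_plus_3
zone                     
A        67            70
D        69            72
sort by miles:
      miles  miles_plus_3
zone                     
A        67            70
D        69            72
Reading off the value at position 1, column 'miles_plus_3', we get 72.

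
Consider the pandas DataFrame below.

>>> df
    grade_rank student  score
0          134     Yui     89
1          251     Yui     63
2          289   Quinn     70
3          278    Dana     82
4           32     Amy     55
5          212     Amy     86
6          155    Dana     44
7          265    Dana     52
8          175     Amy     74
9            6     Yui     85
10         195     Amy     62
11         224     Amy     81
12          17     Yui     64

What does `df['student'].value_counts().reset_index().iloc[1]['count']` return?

value_counts of student:
student
Amy      5
Yui      4
Dana     3
Quinn    1
Name: count, dtype: int64
reset_index():
  student  count
0     Amy      5
1     Yui      4
2    Dana      3
3   Quinn      1
value at position 1, column 'count' → 4

4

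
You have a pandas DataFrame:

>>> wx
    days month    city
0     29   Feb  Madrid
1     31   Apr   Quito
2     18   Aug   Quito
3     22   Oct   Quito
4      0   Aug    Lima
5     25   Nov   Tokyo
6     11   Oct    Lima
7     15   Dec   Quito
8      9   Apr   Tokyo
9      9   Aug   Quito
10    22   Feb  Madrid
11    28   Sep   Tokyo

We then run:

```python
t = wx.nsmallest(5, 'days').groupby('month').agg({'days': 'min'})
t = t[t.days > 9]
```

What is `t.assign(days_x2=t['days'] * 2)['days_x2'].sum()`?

take 5 rows with smallest days:
   days month   city
4     0   Aug   Lima
8     9   Apr  Tokyo
9     9   Aug  Quito
6    11   Oct   Lima
7    15   Dec  Quito
group by month, min of days:
       days
month      
Apr       9
Aug       0
Dec      15
Oct      11
filter rows where days > 9:
       days
month      
Dec      15
Oct      11
add column days_x2 = t['days'] * 2:
       days  days_x2
month               
Dec      15       30
Oct      11       22

52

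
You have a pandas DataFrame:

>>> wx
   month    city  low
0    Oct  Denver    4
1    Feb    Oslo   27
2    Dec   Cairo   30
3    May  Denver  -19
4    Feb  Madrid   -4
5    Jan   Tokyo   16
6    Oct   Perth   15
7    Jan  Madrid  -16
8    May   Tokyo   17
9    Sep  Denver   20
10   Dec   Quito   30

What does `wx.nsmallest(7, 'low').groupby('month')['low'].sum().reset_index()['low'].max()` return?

19

take 7 rows with smallest low:
  month    city  low
3   May  Denver  -19
7   Jan  Madrid  -16
4   Feb  Madrid   -4
0   Oct  Denver    4
6   Oct   Perth   15
5   Jan   Tokyo   16
8   May   Tokyo   17
group by month, sum of low:
month
Feb    -4
Jan     0
May    -2
Oct    19
Name: low, dtype: int64
reset_index():
  month  low
0   Feb   -4
1   Jan    0
2   May   -2
3   Oct   19
So max() = 19.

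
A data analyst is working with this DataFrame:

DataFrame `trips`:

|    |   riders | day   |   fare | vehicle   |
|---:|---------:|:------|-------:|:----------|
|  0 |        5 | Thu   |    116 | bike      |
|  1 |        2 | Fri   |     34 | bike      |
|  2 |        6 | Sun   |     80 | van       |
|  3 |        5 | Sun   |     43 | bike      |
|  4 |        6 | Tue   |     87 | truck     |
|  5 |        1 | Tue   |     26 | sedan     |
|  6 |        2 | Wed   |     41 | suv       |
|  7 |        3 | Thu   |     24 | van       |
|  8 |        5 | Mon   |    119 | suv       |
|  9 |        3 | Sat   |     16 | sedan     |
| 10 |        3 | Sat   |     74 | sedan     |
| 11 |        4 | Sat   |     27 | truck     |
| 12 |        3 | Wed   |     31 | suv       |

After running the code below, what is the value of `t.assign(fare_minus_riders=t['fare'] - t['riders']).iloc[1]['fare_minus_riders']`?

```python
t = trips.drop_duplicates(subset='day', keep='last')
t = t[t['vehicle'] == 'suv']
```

drop duplicate day (keep=last):
    riders  day  fare vehicle
1        2  Fri    34    bike
3        5  Sun    43    bike
5        1  Tue    26   sedan
7        3  Thu    24     van
8        5  Mon   119     suv
11       4  Sat    27   truck
12       3  Wed    31     suv
filter rows where vehicle == 'suv':
    riders  day  fare vehicle
8        5  Mon   119     suv
12       3  Wed    31     suv
add column fare_minus_riders = t['fare'] - t['riders']:
    riders  day  fare vehicle  fare_minus_riders
8        5  Mon   119     suv                114
12       3  Wed    31     suv                 28

28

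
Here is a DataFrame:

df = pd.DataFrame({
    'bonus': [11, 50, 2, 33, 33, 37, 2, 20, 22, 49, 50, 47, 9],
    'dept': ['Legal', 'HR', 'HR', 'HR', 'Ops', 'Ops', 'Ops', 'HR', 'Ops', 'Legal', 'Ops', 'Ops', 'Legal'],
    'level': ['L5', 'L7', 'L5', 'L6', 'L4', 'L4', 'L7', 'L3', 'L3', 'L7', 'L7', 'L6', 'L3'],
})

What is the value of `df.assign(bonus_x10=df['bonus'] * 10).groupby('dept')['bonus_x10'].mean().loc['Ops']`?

add column bonus_x10 = df['bonus'] * 10:
    bonus   dept level  bonus_x10
0      11  Legal    L5        110
1      50     HR    L7        500
2       2     HR    L5         20
3      33     HR    L6        330
4      33    Ops    L4        330
5      37    Ops    L4        370
6       2    Ops    L7         20
7      20     HR    L3        200
8      22    Ops    L3        220
9      49  Legal    L7        490
10     50    Ops    L7        500
11     47    Ops    L6        470
12      9  Legal    L3         90
group by dept, mean of bonus_x10:
dept
HR       262.500000
Legal    230.000000
Ops      318.333333
Name: bonus_x10, dtype: float64

318.333333333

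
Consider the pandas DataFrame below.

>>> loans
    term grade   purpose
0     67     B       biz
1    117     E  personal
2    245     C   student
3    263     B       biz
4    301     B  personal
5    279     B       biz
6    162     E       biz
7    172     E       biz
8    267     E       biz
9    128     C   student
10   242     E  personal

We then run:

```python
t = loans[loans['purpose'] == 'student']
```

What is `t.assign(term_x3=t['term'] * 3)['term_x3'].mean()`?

559.5

filter rows where purpose == 'student':
   term grade  purpose
2   245     C  student
9   128     C  student
add column term_x3 = t['term'] * 3:
   term grade  purpose  term_x3
2   245     C  student      735
9   128     C  student      384
mean of column 'term_x3' → 559.5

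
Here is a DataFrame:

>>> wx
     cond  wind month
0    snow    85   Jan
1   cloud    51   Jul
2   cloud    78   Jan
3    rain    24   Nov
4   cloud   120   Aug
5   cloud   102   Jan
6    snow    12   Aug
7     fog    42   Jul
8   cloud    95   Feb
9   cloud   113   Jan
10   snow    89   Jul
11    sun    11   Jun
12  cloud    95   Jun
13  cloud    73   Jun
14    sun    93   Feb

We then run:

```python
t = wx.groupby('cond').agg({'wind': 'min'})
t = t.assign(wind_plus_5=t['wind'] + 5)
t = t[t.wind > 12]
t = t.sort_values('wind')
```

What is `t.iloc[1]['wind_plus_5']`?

group by cond, min of wind:
       wind
cond       
cloud    51
fog      42
rain     24
snow     12
sun      11
add column wind_plus_5 = t['wind'] + 5:
       wind  wind_plus_5
cond                    
cloud    51           56
fog      42           47
rain     24           29
snow     12           17
sun      11           16
filter rows where wind > 12:
       wind  wind_plus_5
cond                    
cloud    51           56
fog      42           47
rain     24           29
sort by wind:
       wind  wind_plus_5
cond                    
rain     24           29
fog      42           47
cloud    51           56

47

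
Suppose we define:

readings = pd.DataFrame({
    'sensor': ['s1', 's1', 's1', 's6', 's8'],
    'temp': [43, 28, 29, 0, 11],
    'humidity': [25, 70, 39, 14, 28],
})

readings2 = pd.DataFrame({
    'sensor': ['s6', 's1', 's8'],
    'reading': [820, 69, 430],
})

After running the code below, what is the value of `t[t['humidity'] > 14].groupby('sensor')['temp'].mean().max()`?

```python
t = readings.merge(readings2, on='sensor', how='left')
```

merge on 'sensor' (how='left') → 5 rows:
  sensor  temp  humidity  reading
0     s1    43        25       69
1     s1    28        70       69
2     s1    29        39       69
3     s6     0        14      820
4     s8    11        28      430
filter rows where humidity > 14:
  sensor  temp  humidity  reading
0     s1    43        25       69
1     s1    28        70       69
2     s1    29        39       69
4     s8    11        28      430
group by sensor, mean of temp:
sensor
s1    33.333333
s8    11.000000
Name: temp, dtype: float64
So max() = 33.3333333333.

33.3333333333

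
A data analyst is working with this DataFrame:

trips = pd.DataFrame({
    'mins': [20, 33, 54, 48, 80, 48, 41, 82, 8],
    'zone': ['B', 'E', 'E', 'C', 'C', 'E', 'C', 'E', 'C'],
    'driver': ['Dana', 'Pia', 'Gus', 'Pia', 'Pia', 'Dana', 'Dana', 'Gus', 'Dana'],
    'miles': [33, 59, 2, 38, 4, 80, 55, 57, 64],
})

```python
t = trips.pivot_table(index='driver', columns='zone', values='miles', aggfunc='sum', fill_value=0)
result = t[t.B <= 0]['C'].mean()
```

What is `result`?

pivot: rows=driver, cols=zone, sum(miles):
zone     B    C   E
driver             
Dana    33  119  80
Gus      0    0  59
Pia      0   42  59
filter rows where B <= 0:
zone    B   C   E
driver           
Gus     0   0  59
Pia     0  42  59
Hence 21.0.

21.0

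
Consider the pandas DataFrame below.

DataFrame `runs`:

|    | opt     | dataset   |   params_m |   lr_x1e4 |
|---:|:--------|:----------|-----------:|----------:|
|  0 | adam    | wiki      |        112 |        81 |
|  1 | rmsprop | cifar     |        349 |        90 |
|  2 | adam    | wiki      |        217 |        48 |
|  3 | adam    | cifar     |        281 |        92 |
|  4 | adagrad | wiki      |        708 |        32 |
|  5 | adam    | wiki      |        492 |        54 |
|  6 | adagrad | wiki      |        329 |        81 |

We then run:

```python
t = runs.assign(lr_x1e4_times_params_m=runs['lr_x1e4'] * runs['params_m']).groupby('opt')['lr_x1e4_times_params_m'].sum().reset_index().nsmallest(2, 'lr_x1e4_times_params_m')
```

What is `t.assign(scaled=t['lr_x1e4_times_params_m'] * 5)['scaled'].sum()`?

add column lr_x1e4_times_params_m = runs['lr_x1e4'] * runs['params_m']:
       opt dataset  params_m  lr_x1e4  lr_x1e4_times_params_m
0     adam    wiki       112       81                    9072
1  rmsprop   cifar       349       90                   31410
2     adam    wiki       217       48                   10416
3     adam   cifar       281       92                   25852
4  adagrad    wiki       708       32                   22656
5     adam    wiki       492       54                   26568
6  adagrad    wiki       329       81                   26649
group by opt, sum of lr_x1e4_times_params_m:
opt
adagrad    49305
adam       71908
rmsprop    31410
Name: lr_x1e4_times_params_m, dtype: int64
reset_index():
       opt  lr_x1e4_times_params_m
0  adagrad                   49305
1     adam                   71908
2  rmsprop                   31410
take 2 rows with smallest lr_x1e4_times_params_m:
       opt  lr_x1e4_times_params_m
2  rmsprop                   31410
0  adagrad                   49305
add column scaled = t['lr_x1e4_times_params_m'] * 5:
       opt  lr_x1e4_times_params_m  scaled
2  rmsprop                   31410  157050
0  adagrad                   49305  246525

403575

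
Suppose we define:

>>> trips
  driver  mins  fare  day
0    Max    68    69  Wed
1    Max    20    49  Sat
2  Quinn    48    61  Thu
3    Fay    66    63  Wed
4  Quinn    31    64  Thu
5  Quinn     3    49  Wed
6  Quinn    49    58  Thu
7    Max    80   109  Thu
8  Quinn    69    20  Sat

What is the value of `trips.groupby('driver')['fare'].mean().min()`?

50.4

group by driver, mean of fare:
driver
Fay      63.000000
Max      75.666667
Quinn    50.400000
Name: fare, dtype: float64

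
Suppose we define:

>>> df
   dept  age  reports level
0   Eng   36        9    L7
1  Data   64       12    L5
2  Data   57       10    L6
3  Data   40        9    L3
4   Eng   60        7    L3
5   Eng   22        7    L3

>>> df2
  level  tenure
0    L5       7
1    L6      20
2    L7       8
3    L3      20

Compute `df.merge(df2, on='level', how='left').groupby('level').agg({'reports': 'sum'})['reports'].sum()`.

54

merge on 'level' (how='left') → 6 rows:
   dept  age  reports level  tenure
0   Eng   36        9    L7       8
1  Data   64       12    L5       7
2  Data   57       10    L6      20
3  Data   40        9    L3      20
4   Eng   60        7    L3      20
5   Eng   22        7    L3      20
group by level, sum of reports:
       reports
level         
L3          23
L5          12
L6          10
L7           9
The sum of column 'reports' is 54.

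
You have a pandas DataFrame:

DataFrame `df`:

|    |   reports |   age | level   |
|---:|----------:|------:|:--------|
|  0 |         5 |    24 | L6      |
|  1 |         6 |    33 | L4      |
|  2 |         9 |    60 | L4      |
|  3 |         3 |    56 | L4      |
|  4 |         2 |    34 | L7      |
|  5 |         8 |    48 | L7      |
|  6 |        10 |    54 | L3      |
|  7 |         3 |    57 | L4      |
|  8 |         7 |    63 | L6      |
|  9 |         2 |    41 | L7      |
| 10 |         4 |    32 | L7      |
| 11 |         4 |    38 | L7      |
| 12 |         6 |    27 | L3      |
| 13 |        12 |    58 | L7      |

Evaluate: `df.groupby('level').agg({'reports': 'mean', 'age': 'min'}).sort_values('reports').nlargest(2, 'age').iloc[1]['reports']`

5.33333333333

group by level: mean(reports), min(age):
        reports  age
level               
L3     8.000000   27
L4     5.250000   33
L6     6.000000   24
L7     5.333333   32
sort by reports:
        reports  age
level               
L4     5.250000   33
L7     5.333333   32
L6     6.000000   24
L3     8.000000   27
take 2 rows with largest age:
        reports  age
level               
L4     5.250000   33
L7     5.333333   32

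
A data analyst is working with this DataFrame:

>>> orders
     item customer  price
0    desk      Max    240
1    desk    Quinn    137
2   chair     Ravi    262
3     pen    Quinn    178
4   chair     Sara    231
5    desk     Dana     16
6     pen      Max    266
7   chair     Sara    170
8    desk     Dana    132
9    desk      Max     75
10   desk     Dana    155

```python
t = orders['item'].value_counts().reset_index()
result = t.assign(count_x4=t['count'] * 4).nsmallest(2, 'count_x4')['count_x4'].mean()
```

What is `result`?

value_counts of item:
item
desk     6
chair    3
pen      2
Name: count, dtype: int64
reset_index():
    item  count
0   desk      6
1  chair      3
2    pen      2
add column count_x4 = t['count'] * 4:
    item  count  count_x4
0   desk      6        24
1  chair      3        12
2    pen      2         8
take 2 rows with smallest count_x4:
    item  count  count_x4
2    pen      2         8
1  chair      3        12
Then the mean of column 'count_x4': 10.0

10.0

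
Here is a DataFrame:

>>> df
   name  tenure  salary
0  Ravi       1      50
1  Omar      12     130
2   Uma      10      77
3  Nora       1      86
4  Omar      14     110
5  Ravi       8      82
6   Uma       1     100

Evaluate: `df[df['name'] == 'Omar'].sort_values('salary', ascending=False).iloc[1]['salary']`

filter rows where name == 'Omar':
   name  tenure  salary
1  Omar      12     130
4  Omar      14     110
sort by salary descending:
   name  tenure  salary
1  Omar      12     130
4  Omar      14     110
Reading off the value at position 1, column 'salary', we get 110.

110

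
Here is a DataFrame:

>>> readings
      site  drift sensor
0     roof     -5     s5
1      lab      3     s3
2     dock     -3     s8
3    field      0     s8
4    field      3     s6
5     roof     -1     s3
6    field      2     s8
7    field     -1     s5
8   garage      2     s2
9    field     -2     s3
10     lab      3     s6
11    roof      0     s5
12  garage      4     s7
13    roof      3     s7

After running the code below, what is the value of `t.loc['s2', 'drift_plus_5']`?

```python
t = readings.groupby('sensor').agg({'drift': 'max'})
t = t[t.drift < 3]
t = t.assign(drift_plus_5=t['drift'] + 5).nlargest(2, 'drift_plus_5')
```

group by sensor, max of drift:
        drift
sensor       
s2          2
s3          3
s5          0
s6          3
s7          4
s8          2
filter rows where drift < 3:
        drift
sensor       
s2          2
s5          0
s8          2
add column drift_plus_5 = t['drift'] + 5:
        drift  drift_plus_5
sensor                     
s2          2             7
s5          0             5
s8          2             7
take 2 rows with largest drift_plus_5:
        drift  drift_plus_5
sensor                     
s2          2             7
s8          2             7

7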